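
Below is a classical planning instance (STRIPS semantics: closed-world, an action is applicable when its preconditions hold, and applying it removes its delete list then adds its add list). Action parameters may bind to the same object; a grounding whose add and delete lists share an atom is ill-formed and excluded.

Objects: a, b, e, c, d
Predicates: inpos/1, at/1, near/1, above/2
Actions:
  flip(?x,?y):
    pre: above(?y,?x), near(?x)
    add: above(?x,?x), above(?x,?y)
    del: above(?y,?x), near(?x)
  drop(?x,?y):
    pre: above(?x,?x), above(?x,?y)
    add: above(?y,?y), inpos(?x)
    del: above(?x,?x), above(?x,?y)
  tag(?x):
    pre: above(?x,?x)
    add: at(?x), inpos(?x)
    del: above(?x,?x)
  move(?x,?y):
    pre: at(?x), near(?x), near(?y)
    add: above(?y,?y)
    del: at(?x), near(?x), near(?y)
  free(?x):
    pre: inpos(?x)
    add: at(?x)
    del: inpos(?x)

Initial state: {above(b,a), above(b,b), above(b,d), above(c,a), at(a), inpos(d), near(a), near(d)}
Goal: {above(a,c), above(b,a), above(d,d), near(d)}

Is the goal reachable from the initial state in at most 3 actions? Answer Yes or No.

1. flip(a,c)  →  {above(a,a), above(a,c), above(b,a), above(b,b), above(b,d), at(a), inpos(d), near(d)}
2. drop(b,d)  →  {above(a,a), above(a,c), above(b,a), above(d,d), at(a), inpos(b), inpos(d), near(d)}
optimal plan length = 2; 2 ≤ 3

Yes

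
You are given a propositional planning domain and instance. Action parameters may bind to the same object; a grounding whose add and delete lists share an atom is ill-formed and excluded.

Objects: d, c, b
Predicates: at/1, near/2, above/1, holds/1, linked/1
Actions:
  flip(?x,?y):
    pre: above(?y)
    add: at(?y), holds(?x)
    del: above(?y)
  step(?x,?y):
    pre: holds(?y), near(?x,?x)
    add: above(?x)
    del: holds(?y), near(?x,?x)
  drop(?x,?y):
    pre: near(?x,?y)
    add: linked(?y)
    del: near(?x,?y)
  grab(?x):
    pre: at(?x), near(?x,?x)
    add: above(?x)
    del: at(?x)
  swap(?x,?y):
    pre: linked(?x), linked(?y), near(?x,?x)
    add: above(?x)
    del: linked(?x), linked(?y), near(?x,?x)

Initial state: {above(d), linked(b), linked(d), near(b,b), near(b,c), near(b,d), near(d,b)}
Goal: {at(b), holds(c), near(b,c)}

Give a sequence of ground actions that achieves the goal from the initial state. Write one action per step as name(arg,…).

1. swap(b,d)  →  {above(b), above(d), near(b,c), near(b,d), near(d,b)}
2. flip(c,b)  →  {above(d), at(b), holds(c), near(b,c), near(b,d), near(d,b)}

swap(b,d); flip(c,b)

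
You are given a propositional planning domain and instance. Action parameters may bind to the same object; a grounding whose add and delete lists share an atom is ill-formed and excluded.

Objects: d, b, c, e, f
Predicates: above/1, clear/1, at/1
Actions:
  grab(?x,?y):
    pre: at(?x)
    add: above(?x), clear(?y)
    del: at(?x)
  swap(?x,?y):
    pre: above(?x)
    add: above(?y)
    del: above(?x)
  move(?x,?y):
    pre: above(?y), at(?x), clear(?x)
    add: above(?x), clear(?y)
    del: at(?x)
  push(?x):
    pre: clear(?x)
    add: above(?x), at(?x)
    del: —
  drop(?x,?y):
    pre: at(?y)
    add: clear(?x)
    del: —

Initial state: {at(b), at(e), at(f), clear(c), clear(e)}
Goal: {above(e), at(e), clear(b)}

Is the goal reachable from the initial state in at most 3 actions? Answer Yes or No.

1. grab(b,b)  →  {above(b), at(e), at(f), clear(b), clear(c), clear(e)}
2. swap(b,e)  →  {above(e), at(e), at(f), clear(b), clear(c), clear(e)}
optimal plan length = 2; 2 ≤ 3

Yes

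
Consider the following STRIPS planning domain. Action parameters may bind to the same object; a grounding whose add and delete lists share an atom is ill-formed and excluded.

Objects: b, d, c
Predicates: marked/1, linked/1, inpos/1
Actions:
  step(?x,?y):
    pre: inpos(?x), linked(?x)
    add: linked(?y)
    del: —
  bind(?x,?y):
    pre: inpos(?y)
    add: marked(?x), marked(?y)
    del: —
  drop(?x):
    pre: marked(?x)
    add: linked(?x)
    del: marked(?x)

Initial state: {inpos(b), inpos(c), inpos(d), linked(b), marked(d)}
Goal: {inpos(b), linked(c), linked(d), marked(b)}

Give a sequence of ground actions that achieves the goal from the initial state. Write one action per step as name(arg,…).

1. step(b,d)  →  {inpos(b), inpos(c), inpos(d), linked(b), linked(d), marked(d)}
2. step(b,c)  →  {inpos(b), inpos(c), inpos(d), linked(b), linked(c), linked(d), marked(d)}
3. bind(b,b)  →  {inpos(b), inpos(c), inpos(d), linked(b), linked(c), linked(d), marked(b), marked(d)}

step(b,d); step(b,c); bind(b,b)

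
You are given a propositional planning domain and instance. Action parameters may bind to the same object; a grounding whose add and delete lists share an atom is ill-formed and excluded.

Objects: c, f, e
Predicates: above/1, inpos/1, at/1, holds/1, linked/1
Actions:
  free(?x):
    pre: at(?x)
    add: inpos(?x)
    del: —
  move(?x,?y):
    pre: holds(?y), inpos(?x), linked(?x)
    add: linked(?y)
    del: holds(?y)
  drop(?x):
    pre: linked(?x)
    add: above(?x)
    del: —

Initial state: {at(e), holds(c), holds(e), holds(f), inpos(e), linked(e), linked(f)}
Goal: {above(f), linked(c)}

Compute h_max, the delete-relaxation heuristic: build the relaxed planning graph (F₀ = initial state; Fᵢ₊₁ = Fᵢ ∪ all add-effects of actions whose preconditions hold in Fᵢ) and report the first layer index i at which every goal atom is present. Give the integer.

F0 = init (7 atoms)
F1 = F0 ∪ {above(e), above(f), linked(c)}  (10 atoms)
goal ⊆ F1  ⇒  h_max = 1

1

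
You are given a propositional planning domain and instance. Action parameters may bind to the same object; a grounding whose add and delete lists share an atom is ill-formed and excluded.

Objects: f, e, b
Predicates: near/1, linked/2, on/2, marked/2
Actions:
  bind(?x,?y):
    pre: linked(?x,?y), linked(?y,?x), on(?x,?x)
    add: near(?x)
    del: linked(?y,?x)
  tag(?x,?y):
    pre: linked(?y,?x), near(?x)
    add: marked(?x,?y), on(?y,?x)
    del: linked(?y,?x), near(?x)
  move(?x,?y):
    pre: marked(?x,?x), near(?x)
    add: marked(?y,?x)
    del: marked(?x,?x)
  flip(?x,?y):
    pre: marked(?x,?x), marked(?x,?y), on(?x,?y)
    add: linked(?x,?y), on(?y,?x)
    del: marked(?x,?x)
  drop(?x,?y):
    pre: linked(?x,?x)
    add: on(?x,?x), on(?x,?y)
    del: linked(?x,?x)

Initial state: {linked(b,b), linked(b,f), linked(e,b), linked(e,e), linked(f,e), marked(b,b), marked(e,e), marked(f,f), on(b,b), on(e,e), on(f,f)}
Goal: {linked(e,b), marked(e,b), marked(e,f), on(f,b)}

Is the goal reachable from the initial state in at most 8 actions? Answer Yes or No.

1. bind(e,e)  →  {linked(b,b), linked(b,f), linked(e,b), linked(f,e), marked(b,b), marked(e,e), marked(f,f), near(e), on(b,b), on(e,e), on(f,f)}
2. bind(b,b)  →  {linked(b,f), linked(e,b), linked(f,e), marked(b,b), marked(e,e), marked(f,f), near(b), near(e), on(b,b), on(e,e), on(f,f)}
3. tag(e,f)  →  {linked(b,f), linked(e,b), marked(b,b), marked(e,e), marked(e,f), marked(f,f), near(b), on(b,b), on(e,e), on(f,e), on(f,f)}
4. move(b,e)  →  {linked(b,f), linked(e,b), marked(e,b), marked(e,e), marked(e,f), marked(f,f), near(b), on(b,b), on(e,e), on(f,e), on(f,f)}
5. flip(f,f)  →  {linked(b,f), linked(e,b), linked(f,f), marked(e,b), marked(e,e), marked(e,f), near(b), on(b,b), on(e,e), on(f,e), on(f,f)}
6. drop(f,b)  →  {linked(b,f), linked(e,b), marked(e,b), marked(e,e), marked(e,f), near(b), on(b,b), on(e,e), on(f,b), on(f,e), on(f,f)}
optimal plan length = 6; 6 ≤ 8

Yes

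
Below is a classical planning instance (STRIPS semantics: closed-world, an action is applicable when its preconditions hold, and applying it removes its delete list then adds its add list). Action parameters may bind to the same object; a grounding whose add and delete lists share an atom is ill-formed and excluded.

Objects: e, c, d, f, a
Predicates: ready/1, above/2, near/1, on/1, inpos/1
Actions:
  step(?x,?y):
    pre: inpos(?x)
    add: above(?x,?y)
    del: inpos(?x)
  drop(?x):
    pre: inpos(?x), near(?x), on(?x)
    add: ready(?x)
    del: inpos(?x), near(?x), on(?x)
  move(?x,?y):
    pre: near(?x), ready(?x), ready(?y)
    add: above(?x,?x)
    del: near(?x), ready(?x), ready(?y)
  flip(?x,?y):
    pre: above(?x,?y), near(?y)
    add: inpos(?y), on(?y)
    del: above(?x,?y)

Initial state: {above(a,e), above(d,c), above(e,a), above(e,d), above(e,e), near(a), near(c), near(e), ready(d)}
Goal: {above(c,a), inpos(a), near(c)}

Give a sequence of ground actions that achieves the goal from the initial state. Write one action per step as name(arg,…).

1. flip(e,a)  →  {above(a,e), above(d,c), above(e,d), above(e,e), inpos(a), near(a), near(c), near(e), on(a), ready(d)}
2. flip(d,c)  →  {above(a,e), above(e,d), above(e,e), inpos(a), inpos(c), near(a), near(c), near(e), on(a), on(c), ready(d)}
3. step(c,a)  →  {above(a,e), above(c,a), above(e,d), above(e,e), inpos(a), near(a), near(c), near(e), on(a), on(c), ready(d)}

flip(e,a); flip(d,c); step(c,a)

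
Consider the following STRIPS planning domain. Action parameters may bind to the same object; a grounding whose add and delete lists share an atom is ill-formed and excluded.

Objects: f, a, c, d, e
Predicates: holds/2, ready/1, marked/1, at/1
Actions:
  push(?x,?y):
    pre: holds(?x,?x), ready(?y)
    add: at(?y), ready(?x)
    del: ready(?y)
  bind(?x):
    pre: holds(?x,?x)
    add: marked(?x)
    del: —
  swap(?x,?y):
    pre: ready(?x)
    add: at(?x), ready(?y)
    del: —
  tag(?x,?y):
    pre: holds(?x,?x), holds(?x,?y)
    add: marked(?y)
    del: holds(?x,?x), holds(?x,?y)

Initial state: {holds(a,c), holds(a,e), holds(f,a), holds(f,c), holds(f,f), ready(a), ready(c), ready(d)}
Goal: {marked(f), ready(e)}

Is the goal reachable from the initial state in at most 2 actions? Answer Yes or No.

1. bind(f)  →  {holds(a,c), holds(a,e), holds(f,a), holds(f,c), holds(f,f), marked(f), ready(a), ready(c), ready(d)}
2. swap(a,e)  →  {at(a), holds(a,c), holds(a,e), holds(f,a), holds(f,c), holds(f,f), marked(f), ready(a), ready(c), ready(d), ready(e)}
optimal plan length = 2; 2 ≤ 2

Yes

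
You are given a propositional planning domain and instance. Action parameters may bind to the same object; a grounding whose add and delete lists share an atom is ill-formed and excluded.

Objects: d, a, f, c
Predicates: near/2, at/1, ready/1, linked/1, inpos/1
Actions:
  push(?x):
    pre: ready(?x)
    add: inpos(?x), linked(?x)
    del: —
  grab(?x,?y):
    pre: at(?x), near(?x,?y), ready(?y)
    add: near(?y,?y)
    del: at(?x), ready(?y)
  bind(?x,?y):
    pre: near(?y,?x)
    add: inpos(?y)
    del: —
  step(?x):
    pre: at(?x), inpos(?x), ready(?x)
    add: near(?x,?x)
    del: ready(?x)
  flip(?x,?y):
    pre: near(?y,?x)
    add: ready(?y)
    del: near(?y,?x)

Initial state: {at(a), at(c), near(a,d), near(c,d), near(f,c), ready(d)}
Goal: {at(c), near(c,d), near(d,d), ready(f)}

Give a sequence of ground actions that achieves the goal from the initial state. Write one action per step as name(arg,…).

1. grab(a,d)  →  {at(c), near(a,d), near(c,d), near(d,d), near(f,c)}
2. flip(c,f)  →  {at(c), near(a,d), near(c,d), near(d,d), ready(f)}

grab(a,d); flip(c,f)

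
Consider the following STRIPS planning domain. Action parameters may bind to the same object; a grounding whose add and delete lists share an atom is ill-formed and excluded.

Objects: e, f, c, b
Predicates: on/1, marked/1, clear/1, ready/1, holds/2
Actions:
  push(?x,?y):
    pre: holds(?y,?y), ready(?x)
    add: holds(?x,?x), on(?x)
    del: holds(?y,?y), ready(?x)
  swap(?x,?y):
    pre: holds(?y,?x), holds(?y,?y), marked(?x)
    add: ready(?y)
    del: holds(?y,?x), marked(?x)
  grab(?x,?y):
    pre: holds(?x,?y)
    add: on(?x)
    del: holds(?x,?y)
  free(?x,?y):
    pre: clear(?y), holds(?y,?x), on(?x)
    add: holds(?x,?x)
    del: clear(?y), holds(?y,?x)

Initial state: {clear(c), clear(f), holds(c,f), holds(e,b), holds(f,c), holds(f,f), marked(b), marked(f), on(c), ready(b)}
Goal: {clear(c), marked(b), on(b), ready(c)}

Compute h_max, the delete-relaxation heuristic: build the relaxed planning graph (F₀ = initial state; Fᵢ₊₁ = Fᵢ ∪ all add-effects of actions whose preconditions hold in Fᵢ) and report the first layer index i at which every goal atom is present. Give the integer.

2

F0 = init (10 atoms)
F1 = F0 ∪ {holds(b,b), holds(c,c), on(b), on(e), on(f), ready(f)}  (16 atoms)
F2 = F1 ∪ {ready(c)}  (17 atoms)
goal ⊆ F2  ⇒  h_max = 2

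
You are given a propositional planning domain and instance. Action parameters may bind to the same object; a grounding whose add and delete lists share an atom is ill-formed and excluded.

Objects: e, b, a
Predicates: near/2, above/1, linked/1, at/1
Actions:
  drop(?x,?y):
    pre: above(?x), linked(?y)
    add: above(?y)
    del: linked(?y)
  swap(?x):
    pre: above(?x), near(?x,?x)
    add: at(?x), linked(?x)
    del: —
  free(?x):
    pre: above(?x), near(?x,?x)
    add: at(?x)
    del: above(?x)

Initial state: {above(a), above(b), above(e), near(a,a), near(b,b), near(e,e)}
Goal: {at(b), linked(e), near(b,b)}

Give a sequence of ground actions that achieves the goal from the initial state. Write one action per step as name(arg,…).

1. swap(e)  →  {above(a), above(b), above(e), at(e), linked(e), near(a,a), near(b,b), near(e,e)}
2. swap(b)  →  {above(a), above(b), above(e), at(b), at(e), linked(b), linked(e), near(a,a), near(b,b), near(e,e)}

swap(e); swap(b)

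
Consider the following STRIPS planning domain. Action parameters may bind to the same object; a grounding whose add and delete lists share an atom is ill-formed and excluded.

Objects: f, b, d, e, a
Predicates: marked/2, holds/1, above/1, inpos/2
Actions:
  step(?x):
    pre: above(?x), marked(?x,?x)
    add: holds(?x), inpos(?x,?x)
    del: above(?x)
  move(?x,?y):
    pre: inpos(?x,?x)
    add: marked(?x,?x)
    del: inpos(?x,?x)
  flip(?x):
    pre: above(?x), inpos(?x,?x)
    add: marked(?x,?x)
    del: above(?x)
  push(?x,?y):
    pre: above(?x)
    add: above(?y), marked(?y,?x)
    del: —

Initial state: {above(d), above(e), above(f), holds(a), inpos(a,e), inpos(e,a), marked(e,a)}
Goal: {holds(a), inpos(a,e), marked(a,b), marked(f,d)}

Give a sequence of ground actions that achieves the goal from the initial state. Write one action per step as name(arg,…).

push(f,b); push(b,a); push(d,f)

1. push(f,b)  →  {above(b), above(d), above(e), above(f), holds(a), inpos(a,e), inpos(e,a), marked(b,f), marked(e,a)}
2. push(b,a)  →  {above(a), above(b), above(d), above(e), above(f), holds(a), inpos(a,e), inpos(e,a), marked(a,b), marked(b,f), marked(e,a)}
3. push(d,f)  →  {above(a), above(b), above(d), above(e), above(f), holds(a), inpos(a,e), inpos(e,a), marked(a,b), marked(b,f), marked(e,a), marked(f,d)}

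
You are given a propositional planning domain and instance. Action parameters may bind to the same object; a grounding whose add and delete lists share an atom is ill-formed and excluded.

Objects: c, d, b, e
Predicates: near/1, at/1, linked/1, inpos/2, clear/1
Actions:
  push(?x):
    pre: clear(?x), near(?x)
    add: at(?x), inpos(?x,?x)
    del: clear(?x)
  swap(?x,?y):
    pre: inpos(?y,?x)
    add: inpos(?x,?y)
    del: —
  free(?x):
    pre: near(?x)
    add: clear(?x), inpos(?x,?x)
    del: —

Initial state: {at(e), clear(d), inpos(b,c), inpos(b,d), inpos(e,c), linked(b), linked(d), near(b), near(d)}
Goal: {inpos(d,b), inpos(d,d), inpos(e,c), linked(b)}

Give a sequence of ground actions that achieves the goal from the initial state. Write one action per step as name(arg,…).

push(d); swap(d,b)

1. push(d)  →  {at(d), at(e), inpos(b,c), inpos(b,d), inpos(d,d), inpos(e,c), linked(b), linked(d), near(b), near(d)}
2. swap(d,b)  →  {at(d), at(e), inpos(b,c), inpos(b,d), inpos(d,b), inpos(d,d), inpos(e,c), linked(b), linked(d), near(b), near(d)}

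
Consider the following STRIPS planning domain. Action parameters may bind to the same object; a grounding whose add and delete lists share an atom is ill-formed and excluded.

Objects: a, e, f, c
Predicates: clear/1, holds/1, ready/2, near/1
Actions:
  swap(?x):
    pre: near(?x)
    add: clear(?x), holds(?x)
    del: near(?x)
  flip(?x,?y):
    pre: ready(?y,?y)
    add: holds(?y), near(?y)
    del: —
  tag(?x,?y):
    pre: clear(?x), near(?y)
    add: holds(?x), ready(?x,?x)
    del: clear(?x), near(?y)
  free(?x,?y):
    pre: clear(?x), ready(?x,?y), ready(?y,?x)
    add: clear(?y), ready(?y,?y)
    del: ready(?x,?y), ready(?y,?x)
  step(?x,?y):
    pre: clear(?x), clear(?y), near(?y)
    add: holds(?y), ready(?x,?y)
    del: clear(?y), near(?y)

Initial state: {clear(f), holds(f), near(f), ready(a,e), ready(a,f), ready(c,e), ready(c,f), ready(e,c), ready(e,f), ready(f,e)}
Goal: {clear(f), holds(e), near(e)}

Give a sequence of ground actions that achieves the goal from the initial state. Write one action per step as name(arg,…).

free(f,e); flip(a,e)

1. free(f,e)  →  {clear(e), clear(f), holds(f), near(f), ready(a,e), ready(a,f), ready(c,e), ready(c,f), ready(e,c), ready(e,e)}
2. flip(a,e)  →  {clear(e), clear(f), holds(e), holds(f), near(e), near(f), ready(a,e), ready(a,f), ready(c,e), ready(c,f), ready(e,c), ready(e,e)}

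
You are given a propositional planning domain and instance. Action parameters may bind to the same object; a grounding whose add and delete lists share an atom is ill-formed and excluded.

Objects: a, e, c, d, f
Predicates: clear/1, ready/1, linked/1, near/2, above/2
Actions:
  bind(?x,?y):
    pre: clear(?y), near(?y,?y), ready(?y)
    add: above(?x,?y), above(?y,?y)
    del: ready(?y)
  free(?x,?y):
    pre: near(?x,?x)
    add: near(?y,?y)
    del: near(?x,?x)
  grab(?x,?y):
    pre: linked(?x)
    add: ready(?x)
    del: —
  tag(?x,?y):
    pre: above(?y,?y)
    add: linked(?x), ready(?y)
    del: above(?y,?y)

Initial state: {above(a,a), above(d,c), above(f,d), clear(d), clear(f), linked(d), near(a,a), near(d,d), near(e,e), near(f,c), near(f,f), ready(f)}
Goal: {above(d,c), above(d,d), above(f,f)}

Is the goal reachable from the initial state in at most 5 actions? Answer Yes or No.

1. bind(a,f)  →  {above(a,a), above(a,f), above(d,c), above(f,d), above(f,f), clear(d), clear(f), linked(d), near(a,a), near(d,d), near(e,e), near(f,c), near(f,f)}
2. grab(d,a)  →  {above(a,a), above(a,f), above(d,c), above(f,d), above(f,f), clear(d), clear(f), linked(d), near(a,a), near(d,d), near(e,e), near(f,c), near(f,f), ready(d)}
3. bind(a,d)  →  {above(a,a), above(a,d), above(a,f), above(d,c), above(d,d), above(f,d), above(f,f), clear(d), clear(f), linked(d), near(a,a), near(d,d), near(e,e), near(f,c), near(f,f)}
optimal plan length = 3; 3 ≤ 5

Yes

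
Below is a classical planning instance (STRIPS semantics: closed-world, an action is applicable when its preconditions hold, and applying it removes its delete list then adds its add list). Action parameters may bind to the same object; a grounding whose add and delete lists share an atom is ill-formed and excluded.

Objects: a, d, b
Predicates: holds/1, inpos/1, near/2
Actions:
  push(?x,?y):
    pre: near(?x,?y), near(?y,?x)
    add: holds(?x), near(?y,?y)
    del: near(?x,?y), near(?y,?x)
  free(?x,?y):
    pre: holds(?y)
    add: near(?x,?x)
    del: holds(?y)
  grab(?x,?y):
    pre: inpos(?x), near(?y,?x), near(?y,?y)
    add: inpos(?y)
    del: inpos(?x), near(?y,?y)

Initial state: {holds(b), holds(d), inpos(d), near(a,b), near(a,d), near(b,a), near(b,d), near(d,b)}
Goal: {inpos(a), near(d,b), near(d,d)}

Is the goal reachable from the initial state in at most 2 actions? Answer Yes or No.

No

1. push(b,a)  →  {holds(b), holds(d), inpos(d), near(a,a), near(a,d), near(b,d), near(d,b)}
2. free(d,d)  →  {holds(b), inpos(d), near(a,a), near(a,d), near(b,d), near(d,b), near(d,d)}
3. grab(d,a)  →  {holds(b), inpos(a), near(a,d), near(b,d), near(d,b), near(d,d)}
optimal plan length = 3; 3 > 2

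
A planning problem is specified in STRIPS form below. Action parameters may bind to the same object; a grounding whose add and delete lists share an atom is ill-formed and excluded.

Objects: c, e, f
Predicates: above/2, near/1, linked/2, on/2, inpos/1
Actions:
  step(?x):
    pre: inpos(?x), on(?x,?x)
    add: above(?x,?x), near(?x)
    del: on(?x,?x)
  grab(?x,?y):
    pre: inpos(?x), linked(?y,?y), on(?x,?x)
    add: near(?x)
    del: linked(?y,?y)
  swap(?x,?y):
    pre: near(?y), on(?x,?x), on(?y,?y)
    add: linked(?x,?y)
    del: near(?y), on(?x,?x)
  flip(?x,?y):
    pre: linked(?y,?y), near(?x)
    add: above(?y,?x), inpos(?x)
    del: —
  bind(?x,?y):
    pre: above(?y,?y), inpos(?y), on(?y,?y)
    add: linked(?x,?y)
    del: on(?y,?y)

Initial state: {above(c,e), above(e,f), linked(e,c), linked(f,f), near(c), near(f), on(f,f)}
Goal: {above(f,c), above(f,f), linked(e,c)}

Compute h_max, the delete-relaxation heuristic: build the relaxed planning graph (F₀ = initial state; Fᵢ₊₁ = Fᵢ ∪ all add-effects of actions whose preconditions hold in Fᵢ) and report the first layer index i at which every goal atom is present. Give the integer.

F0 = init (7 atoms)
F1 = F0 ∪ {above(f,c), above(f,f), inpos(c), inpos(f)}  (11 atoms)
goal ⊆ F1  ⇒  h_max = 1

1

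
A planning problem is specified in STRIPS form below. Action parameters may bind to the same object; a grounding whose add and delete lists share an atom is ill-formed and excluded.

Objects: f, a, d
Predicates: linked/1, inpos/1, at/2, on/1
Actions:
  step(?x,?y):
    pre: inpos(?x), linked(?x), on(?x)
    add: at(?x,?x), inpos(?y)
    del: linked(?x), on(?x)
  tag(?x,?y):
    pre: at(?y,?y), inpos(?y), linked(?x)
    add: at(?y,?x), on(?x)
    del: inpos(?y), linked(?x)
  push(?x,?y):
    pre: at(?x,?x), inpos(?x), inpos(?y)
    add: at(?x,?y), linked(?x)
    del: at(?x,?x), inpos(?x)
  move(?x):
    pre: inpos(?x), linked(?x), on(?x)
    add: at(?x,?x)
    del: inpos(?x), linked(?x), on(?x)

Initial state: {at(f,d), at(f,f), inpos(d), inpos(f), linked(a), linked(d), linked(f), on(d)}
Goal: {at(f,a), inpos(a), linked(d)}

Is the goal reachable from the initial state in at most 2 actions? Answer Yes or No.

1. step(d,a)  →  {at(d,d), at(f,d), at(f,f), inpos(a), inpos(d), inpos(f), linked(a), linked(f)}
2. tag(a,f)  →  {at(d,d), at(f,a), at(f,d), at(f,f), inpos(a), inpos(d), linked(f), on(a)}
3. push(d,a)  →  {at(d,a), at(f,a), at(f,d), at(f,f), inpos(a), linked(d), linked(f), on(a)}
optimal plan length = 3; 3 > 2

No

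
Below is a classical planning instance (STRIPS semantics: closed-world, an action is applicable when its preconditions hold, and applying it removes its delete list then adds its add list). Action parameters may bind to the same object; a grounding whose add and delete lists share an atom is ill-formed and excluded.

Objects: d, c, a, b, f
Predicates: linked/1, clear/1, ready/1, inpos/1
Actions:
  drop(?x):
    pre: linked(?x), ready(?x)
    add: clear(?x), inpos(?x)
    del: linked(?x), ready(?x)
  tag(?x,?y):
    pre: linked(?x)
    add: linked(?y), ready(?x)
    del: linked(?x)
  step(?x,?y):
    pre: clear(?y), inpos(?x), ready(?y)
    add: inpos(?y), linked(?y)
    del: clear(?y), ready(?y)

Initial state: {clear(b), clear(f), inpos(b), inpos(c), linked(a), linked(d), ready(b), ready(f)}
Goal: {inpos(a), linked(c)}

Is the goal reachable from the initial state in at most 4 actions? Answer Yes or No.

1. tag(a,c)  →  {clear(b), clear(f), inpos(b), inpos(c), linked(c), linked(d), ready(a), ready(b), ready(f)}
2. tag(d,a)  →  {clear(b), clear(f), inpos(b), inpos(c), linked(a), linked(c), ready(a), ready(b), ready(d), ready(f)}
3. drop(a)  →  {clear(a), clear(b), clear(f), inpos(a), inpos(b), inpos(c), linked(c), ready(b), ready(d), ready(f)}
optimal plan length = 3; 3 ≤ 4

Yes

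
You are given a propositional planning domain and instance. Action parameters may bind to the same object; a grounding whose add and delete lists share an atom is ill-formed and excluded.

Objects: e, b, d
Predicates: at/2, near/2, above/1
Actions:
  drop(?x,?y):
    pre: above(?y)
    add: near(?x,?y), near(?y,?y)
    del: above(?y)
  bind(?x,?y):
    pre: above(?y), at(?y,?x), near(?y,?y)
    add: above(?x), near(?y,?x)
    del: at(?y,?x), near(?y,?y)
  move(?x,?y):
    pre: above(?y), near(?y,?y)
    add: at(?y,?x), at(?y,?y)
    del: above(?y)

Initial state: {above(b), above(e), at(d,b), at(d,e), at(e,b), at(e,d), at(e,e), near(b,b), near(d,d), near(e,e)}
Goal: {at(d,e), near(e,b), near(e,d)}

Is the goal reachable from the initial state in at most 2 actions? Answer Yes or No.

Yes

1. drop(e,b)  →  {above(e), at(d,b), at(d,e), at(e,b), at(e,d), at(e,e), near(b,b), near(d,d), near(e,b), near(e,e)}
2. bind(d,e)  →  {above(d), above(e), at(d,b), at(d,e), at(e,b), at(e,e), near(b,b), near(d,d), near(e,b), near(e,d)}
optimal plan length = 2; 2 ≤ 2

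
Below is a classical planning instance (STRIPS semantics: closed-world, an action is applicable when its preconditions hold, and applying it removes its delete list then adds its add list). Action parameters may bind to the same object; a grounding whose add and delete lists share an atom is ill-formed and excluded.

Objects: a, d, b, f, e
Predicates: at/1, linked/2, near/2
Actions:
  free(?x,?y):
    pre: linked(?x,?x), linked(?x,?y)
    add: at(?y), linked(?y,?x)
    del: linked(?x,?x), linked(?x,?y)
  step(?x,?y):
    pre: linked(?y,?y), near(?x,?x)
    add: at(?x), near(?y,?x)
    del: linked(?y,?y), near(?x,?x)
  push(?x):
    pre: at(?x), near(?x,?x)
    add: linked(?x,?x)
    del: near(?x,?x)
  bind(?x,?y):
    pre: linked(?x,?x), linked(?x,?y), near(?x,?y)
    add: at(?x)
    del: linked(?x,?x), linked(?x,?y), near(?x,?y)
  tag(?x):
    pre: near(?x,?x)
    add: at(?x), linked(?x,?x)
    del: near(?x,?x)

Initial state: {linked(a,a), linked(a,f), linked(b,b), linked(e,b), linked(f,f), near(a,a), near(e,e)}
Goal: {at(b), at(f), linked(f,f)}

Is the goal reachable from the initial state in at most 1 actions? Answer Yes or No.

1. free(a,f)  →  {at(f), linked(b,b), linked(e,b), linked(f,a), linked(f,f), near(a,a), near(e,e)}
2. tag(e)  →  {at(e), at(f), linked(b,b), linked(e,b), linked(e,e), linked(f,a), linked(f,f), near(a,a)}
3. free(e,b)  →  {at(b), at(e), at(f), linked(b,b), linked(b,e), linked(f,a), linked(f,f), near(a,a)}
optimal plan length = 3; 3 > 1

No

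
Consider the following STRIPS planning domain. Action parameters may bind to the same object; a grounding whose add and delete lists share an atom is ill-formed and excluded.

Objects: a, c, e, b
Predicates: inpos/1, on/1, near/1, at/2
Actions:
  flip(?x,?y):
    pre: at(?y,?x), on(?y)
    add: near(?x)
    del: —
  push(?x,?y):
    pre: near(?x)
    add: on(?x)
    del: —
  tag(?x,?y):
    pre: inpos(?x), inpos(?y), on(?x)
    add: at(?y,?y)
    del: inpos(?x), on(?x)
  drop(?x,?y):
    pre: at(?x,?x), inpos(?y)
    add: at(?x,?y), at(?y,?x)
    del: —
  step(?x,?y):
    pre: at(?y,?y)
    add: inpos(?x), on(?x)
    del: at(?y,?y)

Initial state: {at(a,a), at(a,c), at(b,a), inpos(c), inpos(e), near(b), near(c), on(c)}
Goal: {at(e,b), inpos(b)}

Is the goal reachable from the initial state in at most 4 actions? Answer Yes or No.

Yes

1. tag(c,e)  →  {at(a,a), at(a,c), at(b,a), at(e,e), inpos(e), near(b), near(c)}
2. step(b,a)  →  {at(a,c), at(b,a), at(e,e), inpos(b), inpos(e), near(b), near(c), on(b)}
3. drop(e,b)  →  {at(a,c), at(b,a), at(b,e), at(e,b), at(e,e), inpos(b), inpos(e), near(b), near(c), on(b)}
optimal plan length = 3; 3 ≤ 4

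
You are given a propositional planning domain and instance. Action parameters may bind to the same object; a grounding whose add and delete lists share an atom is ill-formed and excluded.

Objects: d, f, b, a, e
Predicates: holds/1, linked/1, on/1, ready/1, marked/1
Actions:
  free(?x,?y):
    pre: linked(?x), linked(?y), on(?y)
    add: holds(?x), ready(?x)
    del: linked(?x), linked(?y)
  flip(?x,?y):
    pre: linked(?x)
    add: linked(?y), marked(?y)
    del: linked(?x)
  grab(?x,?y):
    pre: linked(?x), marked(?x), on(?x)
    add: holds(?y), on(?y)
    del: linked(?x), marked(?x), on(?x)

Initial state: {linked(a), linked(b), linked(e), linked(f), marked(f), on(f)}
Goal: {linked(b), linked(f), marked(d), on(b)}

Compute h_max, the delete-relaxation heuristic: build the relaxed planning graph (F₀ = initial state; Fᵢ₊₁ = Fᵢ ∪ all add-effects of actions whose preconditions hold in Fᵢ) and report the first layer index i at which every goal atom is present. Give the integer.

1

F0 = init (6 atoms)
F1 = F0 ∪ {holds(a), holds(b), holds(d), holds(e), holds(f), linked(d), marked(a), marked(b), marked(d), marked(e), on(a), on(b), on(d), on(e), ready(a), ready(b), ready(e), ready(f)}  (24 atoms)
goal ⊆ F1  ⇒  h_max = 1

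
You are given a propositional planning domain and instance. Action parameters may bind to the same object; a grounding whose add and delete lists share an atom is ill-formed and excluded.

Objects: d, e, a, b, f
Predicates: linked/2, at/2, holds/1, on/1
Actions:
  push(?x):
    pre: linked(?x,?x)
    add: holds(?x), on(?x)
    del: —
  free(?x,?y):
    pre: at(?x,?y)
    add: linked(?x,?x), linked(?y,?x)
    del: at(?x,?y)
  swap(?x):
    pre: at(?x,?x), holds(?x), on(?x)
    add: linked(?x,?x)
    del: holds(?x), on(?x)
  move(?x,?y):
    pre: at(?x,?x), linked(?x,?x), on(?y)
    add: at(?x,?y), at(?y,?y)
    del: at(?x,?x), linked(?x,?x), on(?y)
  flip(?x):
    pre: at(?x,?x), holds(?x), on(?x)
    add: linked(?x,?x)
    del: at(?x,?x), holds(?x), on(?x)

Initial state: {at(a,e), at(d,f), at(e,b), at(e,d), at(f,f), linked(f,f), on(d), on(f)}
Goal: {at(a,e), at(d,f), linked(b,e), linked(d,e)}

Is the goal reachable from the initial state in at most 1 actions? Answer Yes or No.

No

1. free(e,d)  →  {at(a,e), at(d,f), at(e,b), at(f,f), linked(d,e), linked(e,e), linked(f,f), on(d), on(f)}
2. free(e,b)  →  {at(a,e), at(d,f), at(f,f), linked(b,e), linked(d,e), linked(e,e), linked(f,f), on(d), on(f)}
optimal plan length = 2; 2 > 1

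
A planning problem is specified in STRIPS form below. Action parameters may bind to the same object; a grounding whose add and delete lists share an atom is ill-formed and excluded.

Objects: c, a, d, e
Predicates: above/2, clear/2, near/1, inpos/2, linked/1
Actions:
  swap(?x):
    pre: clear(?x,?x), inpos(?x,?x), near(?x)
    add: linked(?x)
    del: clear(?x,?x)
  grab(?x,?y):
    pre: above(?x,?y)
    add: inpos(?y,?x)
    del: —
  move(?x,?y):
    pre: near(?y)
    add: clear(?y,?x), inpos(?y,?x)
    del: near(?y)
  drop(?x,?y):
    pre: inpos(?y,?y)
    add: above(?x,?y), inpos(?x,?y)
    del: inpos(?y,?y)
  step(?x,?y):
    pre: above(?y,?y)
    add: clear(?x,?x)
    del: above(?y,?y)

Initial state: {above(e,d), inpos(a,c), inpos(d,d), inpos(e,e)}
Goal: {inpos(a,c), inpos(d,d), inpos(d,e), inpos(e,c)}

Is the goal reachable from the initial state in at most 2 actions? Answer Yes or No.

1. grab(e,d)  →  {above(e,d), inpos(a,c), inpos(d,d), inpos(d,e), inpos(e,e)}
2. drop(c,e)  →  {above(c,e), above(e,d), inpos(a,c), inpos(c,e), inpos(d,d), inpos(d,e)}
3. grab(c,e)  →  {above(c,e), above(e,d), inpos(a,c), inpos(c,e), inpos(d,d), inpos(d,e), inpos(e,c)}
optimal plan length = 3; 3 > 2

No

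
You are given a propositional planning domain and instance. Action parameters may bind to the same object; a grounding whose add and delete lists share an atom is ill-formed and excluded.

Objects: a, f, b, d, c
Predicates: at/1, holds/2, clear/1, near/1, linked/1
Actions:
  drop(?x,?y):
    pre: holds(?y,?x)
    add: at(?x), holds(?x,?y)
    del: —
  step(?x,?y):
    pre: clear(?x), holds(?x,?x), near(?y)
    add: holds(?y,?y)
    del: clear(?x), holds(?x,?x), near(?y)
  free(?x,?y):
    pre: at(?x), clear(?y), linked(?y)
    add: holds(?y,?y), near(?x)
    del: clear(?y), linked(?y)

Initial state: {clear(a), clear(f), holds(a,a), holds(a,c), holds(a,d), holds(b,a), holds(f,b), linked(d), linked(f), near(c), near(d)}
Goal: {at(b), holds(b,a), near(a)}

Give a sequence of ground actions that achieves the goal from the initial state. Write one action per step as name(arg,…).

drop(a,a); drop(b,f); free(a,f)

1. drop(a,a)  →  {at(a), clear(a), clear(f), holds(a,a), holds(a,c), holds(a,d), holds(b,a), holds(f,b), linked(d), linked(f), near(c), near(d)}
2. drop(b,f)  →  {at(a), at(b), clear(a), clear(f), holds(a,a), holds(a,c), holds(a,d), holds(b,a), holds(b,f), holds(f,b), linked(d), linked(f), near(c), near(d)}
3. free(a,f)  →  {at(a), at(b), clear(a), holds(a,a), holds(a,c), holds(a,d), holds(b,a), holds(b,f), holds(f,b), holds(f,f), linked(d), near(a), near(c), near(d)}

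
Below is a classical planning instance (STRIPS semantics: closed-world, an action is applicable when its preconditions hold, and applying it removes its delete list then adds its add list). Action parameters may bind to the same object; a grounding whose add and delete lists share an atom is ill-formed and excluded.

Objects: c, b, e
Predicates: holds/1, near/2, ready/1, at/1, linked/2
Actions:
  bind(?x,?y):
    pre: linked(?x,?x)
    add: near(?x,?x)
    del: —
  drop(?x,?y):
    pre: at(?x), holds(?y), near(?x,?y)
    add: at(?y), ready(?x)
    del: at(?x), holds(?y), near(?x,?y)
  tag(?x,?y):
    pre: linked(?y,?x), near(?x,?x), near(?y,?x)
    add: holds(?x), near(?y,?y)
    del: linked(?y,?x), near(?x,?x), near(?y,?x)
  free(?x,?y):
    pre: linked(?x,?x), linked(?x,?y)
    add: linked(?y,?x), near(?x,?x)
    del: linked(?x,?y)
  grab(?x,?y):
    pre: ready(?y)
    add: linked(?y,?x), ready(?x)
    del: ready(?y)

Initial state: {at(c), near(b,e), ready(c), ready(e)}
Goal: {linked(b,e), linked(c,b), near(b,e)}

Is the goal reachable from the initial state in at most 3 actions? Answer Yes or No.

Yes

1. grab(b,c)  →  {at(c), linked(c,b), near(b,e), ready(b), ready(e)}
2. grab(e,b)  →  {at(c), linked(b,e), linked(c,b), near(b,e), ready(e)}
optimal plan length = 2; 2 ≤ 3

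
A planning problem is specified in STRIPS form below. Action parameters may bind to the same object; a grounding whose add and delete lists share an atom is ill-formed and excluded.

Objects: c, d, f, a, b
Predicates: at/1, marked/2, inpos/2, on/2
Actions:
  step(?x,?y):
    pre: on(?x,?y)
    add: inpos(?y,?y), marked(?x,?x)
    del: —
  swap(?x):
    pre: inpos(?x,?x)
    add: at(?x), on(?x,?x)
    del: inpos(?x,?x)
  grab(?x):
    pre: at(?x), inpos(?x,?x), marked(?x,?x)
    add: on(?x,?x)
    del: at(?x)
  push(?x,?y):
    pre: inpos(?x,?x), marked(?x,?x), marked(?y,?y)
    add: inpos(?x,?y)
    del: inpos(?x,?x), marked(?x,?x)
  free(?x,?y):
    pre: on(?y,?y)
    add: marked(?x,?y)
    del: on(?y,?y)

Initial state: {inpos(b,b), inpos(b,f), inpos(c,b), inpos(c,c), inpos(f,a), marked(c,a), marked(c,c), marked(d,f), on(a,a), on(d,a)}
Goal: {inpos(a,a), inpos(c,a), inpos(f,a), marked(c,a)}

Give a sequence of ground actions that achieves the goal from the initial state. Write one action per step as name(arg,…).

step(a,a); push(c,a)

1. step(a,a)  →  {inpos(a,a), inpos(b,b), inpos(b,f), inpos(c,b), inpos(c,c), inpos(f,a), marked(a,a), marked(c,a), marked(c,c), marked(d,f), on(a,a), on(d,a)}
2. push(c,a)  →  {inpos(a,a), inpos(b,b), inpos(b,f), inpos(c,a), inpos(c,b), inpos(f,a), marked(a,a), marked(c,a), marked(d,f), on(a,a), on(d,a)}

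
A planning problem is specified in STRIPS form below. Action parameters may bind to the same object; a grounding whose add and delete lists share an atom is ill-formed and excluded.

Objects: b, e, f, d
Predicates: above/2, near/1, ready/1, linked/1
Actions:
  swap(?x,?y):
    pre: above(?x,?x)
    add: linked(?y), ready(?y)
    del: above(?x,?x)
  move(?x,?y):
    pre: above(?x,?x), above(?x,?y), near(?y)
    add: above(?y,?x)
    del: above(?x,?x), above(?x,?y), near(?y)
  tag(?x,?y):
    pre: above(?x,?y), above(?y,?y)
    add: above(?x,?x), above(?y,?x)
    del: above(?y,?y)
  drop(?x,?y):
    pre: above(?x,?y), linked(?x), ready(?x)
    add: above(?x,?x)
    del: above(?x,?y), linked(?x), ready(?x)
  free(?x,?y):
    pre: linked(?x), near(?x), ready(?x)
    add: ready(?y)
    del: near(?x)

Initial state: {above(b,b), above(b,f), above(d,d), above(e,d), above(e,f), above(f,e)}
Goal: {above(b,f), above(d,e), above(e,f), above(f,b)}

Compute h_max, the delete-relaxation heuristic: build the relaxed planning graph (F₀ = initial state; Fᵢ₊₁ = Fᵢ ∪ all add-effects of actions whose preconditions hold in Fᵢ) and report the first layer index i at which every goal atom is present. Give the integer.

3

F0 = init (6 atoms)
F1 = F0 ∪ {above(d,e), above(e,e), linked(b), linked(d), linked(e), linked(f), ready(b), ready(d), ready(e), ready(f)}  (16 atoms)
F2 = F1 ∪ {above(f,f)}  (17 atoms)
F3 = F2 ∪ {above(f,b)}  (18 atoms)
goal ⊆ F3  ⇒  h_max = 3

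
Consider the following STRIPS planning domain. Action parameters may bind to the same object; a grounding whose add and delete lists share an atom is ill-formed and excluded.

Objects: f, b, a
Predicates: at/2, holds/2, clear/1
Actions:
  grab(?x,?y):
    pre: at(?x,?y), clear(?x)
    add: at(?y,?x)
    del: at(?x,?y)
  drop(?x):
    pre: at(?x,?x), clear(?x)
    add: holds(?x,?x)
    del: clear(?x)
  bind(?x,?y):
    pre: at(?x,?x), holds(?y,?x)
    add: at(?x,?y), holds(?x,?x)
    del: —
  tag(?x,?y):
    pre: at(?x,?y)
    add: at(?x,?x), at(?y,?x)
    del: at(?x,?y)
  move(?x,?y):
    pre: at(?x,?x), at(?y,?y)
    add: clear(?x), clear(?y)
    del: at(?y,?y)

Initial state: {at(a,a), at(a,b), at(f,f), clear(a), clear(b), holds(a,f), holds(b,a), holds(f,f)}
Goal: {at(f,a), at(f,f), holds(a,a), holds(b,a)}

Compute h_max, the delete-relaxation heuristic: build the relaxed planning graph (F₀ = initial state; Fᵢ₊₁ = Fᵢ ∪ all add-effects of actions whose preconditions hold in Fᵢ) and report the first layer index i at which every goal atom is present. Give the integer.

F0 = init (8 atoms)
F1 = F0 ∪ {at(b,a), at(f,a), clear(f), holds(a,a)}  (12 atoms)
goal ⊆ F1  ⇒  h_max = 1

1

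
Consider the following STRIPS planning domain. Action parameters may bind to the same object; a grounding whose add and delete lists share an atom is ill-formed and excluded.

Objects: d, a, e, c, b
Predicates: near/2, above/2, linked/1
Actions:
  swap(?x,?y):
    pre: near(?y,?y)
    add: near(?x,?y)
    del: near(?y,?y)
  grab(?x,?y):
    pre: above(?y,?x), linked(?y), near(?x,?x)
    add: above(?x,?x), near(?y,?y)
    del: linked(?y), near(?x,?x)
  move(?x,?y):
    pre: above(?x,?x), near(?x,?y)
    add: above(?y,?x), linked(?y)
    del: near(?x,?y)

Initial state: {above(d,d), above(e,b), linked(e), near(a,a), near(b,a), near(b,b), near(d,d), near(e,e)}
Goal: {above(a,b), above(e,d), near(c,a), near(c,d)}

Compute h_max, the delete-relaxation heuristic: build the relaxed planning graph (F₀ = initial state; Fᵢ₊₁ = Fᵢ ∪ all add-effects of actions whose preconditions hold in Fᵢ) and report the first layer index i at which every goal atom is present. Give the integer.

2

F0 = init (8 atoms)
F1 = F0 ∪ {above(b,b), linked(d), near(a,b), near(a,d), near(a,e), near(b,d), near(b,e), near(c,a), near(c,b), near(c,d), near(c,e), near(d,a), near(d,b), near(d,e), near(e,a), near(e,b), near(e,d)}  (25 atoms)
F2 = F1 ∪ {above(a,b), above(a,d), above(b,d), above(d,b), above(e,d), linked(a), linked(b)}  (32 atoms)
goal ⊆ F2  ⇒  h_max = 2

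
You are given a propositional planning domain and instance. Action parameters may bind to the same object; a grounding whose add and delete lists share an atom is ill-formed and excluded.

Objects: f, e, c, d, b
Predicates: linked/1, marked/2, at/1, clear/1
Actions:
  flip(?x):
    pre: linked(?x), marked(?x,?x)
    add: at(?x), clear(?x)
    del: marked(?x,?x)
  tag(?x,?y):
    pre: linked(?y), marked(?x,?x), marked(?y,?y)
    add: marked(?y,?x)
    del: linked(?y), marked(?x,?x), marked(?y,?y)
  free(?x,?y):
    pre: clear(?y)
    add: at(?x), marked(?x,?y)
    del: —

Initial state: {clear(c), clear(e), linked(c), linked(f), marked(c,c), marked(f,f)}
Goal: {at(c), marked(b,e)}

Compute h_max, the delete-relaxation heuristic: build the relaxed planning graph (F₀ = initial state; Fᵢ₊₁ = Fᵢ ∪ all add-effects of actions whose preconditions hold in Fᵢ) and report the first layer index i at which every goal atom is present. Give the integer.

F0 = init (6 atoms)
F1 = F0 ∪ {at(b), at(c), at(d), at(e), at(f), clear(f), marked(b,c), marked(b,e), marked(c,e), marked(c,f), marked(d,c), marked(d,e), marked(e,c), marked(e,e), marked(f,c), marked(f,e)}  (22 atoms)
goal ⊆ F1  ⇒  h_max = 1

1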